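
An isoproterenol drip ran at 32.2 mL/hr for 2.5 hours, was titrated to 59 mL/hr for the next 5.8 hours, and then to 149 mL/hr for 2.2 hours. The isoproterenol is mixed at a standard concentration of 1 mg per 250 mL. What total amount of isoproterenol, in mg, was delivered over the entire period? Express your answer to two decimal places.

Concentration = 1 mg ÷ 250 mL = 0.004 mg/mL
Stage 1: 32.2 mL/hr × 2.5 hr = 80.5 mL → 80.5 mL × 0.004 mg/mL = 0.322 mg
Stage 2: 59 mL/hr × 5.8 hr = 342.2 mL → 342.2 mL × 0.004 mg/mL = 1.3688 mg
Stage 3: 149 mL/hr × 2.2 hr = 327.8 mL → 327.8 mL × 0.004 mg/mL = 1.3112 mg
Total = 0.322 + 1.3688 + 1.3112 = 3.002 mg

3.00 mg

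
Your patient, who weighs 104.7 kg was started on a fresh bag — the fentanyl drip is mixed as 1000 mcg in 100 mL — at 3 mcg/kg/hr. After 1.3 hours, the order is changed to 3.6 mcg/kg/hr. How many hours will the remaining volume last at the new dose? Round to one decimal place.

Initial rate:
Dose = 3 mcg/kg/hr × 104.7 kg = 314.1 mcg/hr
Concentration = 1000 mcg ÷ 100 mL = 10 mcg/mL
Rate = 314.1 mcg/hr ÷ 10 mcg/mL = 31.41 mL/hr
Volume infused so far = 31.41 mL/hr × 1.3 hr = 40.833 mL
Volume remaining = 100 − 40.833 = 59.167 mL
New rate:
Dose = 3.6 mcg/kg/hr × 104.7 kg = 376.92 mcg/hr
Rate = 376.92 mcg/hr ÷ 10 mcg/mL = 37.692 mL/hr
Time remaining = 59.167 mL ÷ 37.692 mL/hr = 1.56975 hr

1.6 hours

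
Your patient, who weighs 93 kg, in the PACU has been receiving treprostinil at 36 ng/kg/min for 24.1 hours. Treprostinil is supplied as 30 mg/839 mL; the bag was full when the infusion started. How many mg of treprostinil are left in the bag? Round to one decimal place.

Dose = 36 ng/kg/min × 93 kg = 3348 ng/min
3348 ng/min × 60 min/hr = 200880 ng/hr
Concentration = 30 mg ÷ 839 mL = 0.03575685 mg/mL = 35756.85 ng/mL
Rate = 200880 ng/hr ÷ 35756.85 ng/mL = 5.617944 mL/hr
Volume infused = 5.617944 mL/hr × 24.1 hr = 135.3925 mL
Volume remaining = 839 − 135.3925 = 703.6075 mL
Drug remaining = 703.6075 mL × 35756.85 ng/mL = 25158792 ng = 25.15879 mg

25.2 mg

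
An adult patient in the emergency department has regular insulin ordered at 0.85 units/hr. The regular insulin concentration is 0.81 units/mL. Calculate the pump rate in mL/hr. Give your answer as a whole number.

Rate = 0.85 units/hr ÷ 0.81 units/mL = 1.049383 mL/hr

1 mL/hr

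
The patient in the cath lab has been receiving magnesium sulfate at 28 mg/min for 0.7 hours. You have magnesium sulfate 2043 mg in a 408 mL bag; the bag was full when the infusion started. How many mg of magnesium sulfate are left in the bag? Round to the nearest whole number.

28 mg/min × 60 min/hr = 1680 mg/hr
Concentration = 2043 mg ÷ 408 mL = 5.007353 mg/mL
Rate = 1680 mg/hr ÷ 5.007353 mg/mL = 335.5066 mL/hr
Volume infused = 335.5066 mL/hr × 0.7 hr = 234.8546 mL
Volume remaining = 408 − 234.8546 = 173.1454 mL
Drug remaining = 173.1454 mL × 5.007353 mg/mL = 867 mg

867 mg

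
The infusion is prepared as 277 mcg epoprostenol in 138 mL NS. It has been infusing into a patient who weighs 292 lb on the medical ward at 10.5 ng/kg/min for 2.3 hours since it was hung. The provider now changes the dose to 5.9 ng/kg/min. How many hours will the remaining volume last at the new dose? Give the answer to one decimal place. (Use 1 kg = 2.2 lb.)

1.8 hours

Initial rate:
Weight = 292 lb ÷ 2.2 lb/kg = 132.7273 kg
Dose = 10.5 ng/kg/min × 132.7273 kg = 1393.636 ng/min
1393.636 ng/min × 60 min/hr = 83618.18 ng/hr
Concentration = 277 mcg ÷ 138 mL = 2.007246 mcg/mL = 2007.246 ng/mL
Rate = 83618.18 ng/hr ÷ 2007.246 ng/mL = 41.65816 mL/hr
Volume infused so far = 41.65816 mL/hr × 2.3 hr = 95.81376 mL
Volume remaining = 138 − 95.81376 = 42.18624 mL
New rate:
Dose = 5.9 ng/kg/min × 132.7273 kg = 783.0909 ng/min
783.0909 ng/min × 60 min/hr = 46985.45 ng/hr
Rate = 46985.45 ng/hr ÷ 2007.246 ng/mL = 23.40792 mL/hr
Time remaining = 42.18624 mL ÷ 23.40792 mL/hr = 1.802221 hr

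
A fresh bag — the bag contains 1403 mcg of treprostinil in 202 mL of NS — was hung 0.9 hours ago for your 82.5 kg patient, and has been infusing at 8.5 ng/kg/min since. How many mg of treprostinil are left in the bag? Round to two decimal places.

1.37 mg

Dose = 8.5 ng/kg/min × 82.5 kg = 701.25 ng/min
701.25 ng/min × 60 min/hr = 42075 ng/hr
Concentration = 1403 mcg ÷ 202 mL = 6.945545 mcg/mL = 6945.545 ng/mL
Rate = 42075 ng/hr ÷ 6945.545 ng/mL = 6.05784 mL/hr
Volume infused = 6.05784 mL/hr × 0.9 hr = 5.452056 mL
Volume remaining = 202 − 5.452056 = 196.5479 mL
Drug remaining = 196.5479 mL × 6945.545 ng/mL = 1365132 ng = 1.365132 mg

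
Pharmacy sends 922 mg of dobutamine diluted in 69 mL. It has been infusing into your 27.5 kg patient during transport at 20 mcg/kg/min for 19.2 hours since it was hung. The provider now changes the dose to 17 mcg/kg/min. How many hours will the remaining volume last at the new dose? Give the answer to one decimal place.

Initial rate:
Dose = 20 mcg/kg/min × 27.5 kg = 550 mcg/min
550 mcg/min × 60 min/hr = 33000 mcg/hr
Concentration = 922 mg ÷ 69 mL = 13.36232 mg/mL = 13362.32 mcg/mL
Rate = 33000 mcg/hr ÷ 13362.32 mcg/mL = 2.469631 mL/hr
Volume infused so far = 2.469631 mL/hr × 19.2 hr = 47.41692 mL
Volume remaining = 69 − 47.41692 = 21.58308 mL
New rate:
Dose = 17 mcg/kg/min × 27.5 kg = 467.5 mcg/min
467.5 mcg/min × 60 min/hr = 28050 mcg/hr
Rate = 28050 mcg/hr ÷ 13362.32 mcg/mL = 2.099187 mL/hr
Time remaining = 21.58308 mL ÷ 2.099187 mL/hr = 10.28164 hr

10.3 hours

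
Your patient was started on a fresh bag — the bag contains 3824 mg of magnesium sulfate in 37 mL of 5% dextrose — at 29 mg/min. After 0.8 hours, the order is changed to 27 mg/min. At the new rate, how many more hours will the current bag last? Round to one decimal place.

Initial rate:
29 mg/min × 60 min/hr = 1740 mg/hr
Concentration = 3824 mg ÷ 37 mL = 103.3514 mg/mL
Rate = 1740 mg/hr ÷ 103.3514 mg/mL = 16.83577 mL/hr
Volume infused so far = 16.83577 mL/hr × 0.8 hr = 13.46862 mL
Volume remaining = 37 − 13.46862 = 23.53138 mL
New rate:
27 mg/min × 60 min/hr = 1620 mg/hr
Rate = 1620 mg/hr ÷ 103.3514 mg/mL = 15.67469 mL/hr
Time remaining = 23.53138 mL ÷ 15.67469 mL/hr = 1.501235 hr

1.5 hours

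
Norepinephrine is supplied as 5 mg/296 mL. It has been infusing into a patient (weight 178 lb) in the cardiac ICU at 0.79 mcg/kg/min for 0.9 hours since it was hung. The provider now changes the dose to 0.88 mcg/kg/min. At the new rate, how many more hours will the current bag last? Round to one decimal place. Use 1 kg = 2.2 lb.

0.4 hours

Initial rate:
Weight = 178 lb ÷ 2.2 lb/kg = 80.90909 kg
Dose = 0.79 mcg/kg/min × 80.90909 kg = 63.91818 mcg/min
63.91818 mcg/min × 60 min/hr = 3835.091 mcg/hr
Concentration = 5 mg ÷ 296 mL = 0.01689189 mg/mL = 16.89189 mcg/mL
Rate = 3835.091 mcg/hr ÷ 16.89189 mcg/mL = 227.0374 mL/hr
Volume infused so far = 227.0374 mL/hr × 0.9 hr = 204.3336 mL
Volume remaining = 296 − 204.3336 = 91.66636 mL
New rate:
Dose = 0.88 mcg/kg/min × 80.90909 kg = 71.2 mcg/min
71.2 mcg/min × 60 min/hr = 4272 mcg/hr
Rate = 4272 mcg/hr ÷ 16.89189 mcg/mL = 252.9024 mL/hr
Time remaining = 91.66636 mL ÷ 252.9024 mL/hr = 0.3624574 hr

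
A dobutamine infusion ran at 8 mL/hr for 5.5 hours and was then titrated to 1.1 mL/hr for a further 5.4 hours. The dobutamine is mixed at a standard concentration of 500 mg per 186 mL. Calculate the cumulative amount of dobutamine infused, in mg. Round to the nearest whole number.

Concentration = 500 mg ÷ 186 mL = 2.688172 mg/mL
Stage 1: 8 mL/hr × 5.5 hr = 44 mL → 44 mL × 2.688172 mg/mL = 118.2796 mg
Stage 2: 1.1 mL/hr × 5.4 hr = 5.94 mL → 5.94 mL × 2.688172 mg/mL = 15.96774 mg
Total = 118.2796 + 15.96774 = 134.2473 mg

134 mg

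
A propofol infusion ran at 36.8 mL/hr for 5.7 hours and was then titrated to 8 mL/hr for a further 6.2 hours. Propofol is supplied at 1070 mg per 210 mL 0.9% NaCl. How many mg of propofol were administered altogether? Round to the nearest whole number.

Concentration = 1070 mg ÷ 210 mL = 5.095238 mg/mL
Stage 1: 36.8 mL/hr × 5.7 hr = 209.76 mL → 209.76 mL × 5.095238 mg/mL = 1068.777 mg
Stage 2: 8 mL/hr × 6.2 hr = 49.6 mL → 49.6 mL × 5.095238 mg/mL = 252.7238 mg
Total = 1068.777 + 252.7238 = 1321.501 mg

1322 mg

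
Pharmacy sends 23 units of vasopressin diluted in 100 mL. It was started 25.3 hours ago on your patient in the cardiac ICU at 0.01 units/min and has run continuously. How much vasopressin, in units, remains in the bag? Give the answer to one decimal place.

7.8 units

0.01 units/min × 60 min/hr = 0.6 units/hr
Concentration = 23 units ÷ 100 mL = 0.23 units/mL
Rate = 0.6 units/hr ÷ 0.23 units/mL = 2.608696 mL/hr
Volume infused = 2.608696 mL/hr × 25.3 hr = 66 mL
Volume remaining = 100 − 66 = 34 mL
Drug remaining = 34 mL × 0.23 units/mL = 7.82 units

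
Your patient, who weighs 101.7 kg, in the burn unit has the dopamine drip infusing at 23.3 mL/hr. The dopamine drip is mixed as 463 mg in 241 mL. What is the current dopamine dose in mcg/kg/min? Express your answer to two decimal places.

7.34 mcg/kg/min

Concentration = 463 mg ÷ 241 mL = 1.921162 mg/mL = 1921.162 mcg/mL
Drug rate = 23.3 mL/hr × 1921.162 mcg/mL = 44763.07 mcg/hr
44763.07 mcg/hr ÷ 60 min/hr = 746.0512 mcg/min
746.0512 mcg/min ÷ 101.7 kg = 7.335803 mcg/kg/min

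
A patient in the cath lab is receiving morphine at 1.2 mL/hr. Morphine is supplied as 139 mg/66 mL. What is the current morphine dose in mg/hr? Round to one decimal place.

2.5 mg/hr

Concentration = 139 mg ÷ 66 mL = 2.106061 mg/mL
Drug rate = 1.2 mL/hr × 2.106061 mg/mL = 2.527273 mg/hr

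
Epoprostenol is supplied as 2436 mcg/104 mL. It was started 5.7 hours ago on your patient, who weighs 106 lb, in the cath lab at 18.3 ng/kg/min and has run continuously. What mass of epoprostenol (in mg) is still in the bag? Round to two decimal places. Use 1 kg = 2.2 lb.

Weight = 106 lb ÷ 2.2 lb/kg = 48.18182 kg
Dose = 18.3 ng/kg/min × 48.18182 kg = 881.7273 ng/min
881.7273 ng/min × 60 min/hr = 52903.64 ng/hr
Concentration = 2436 mcg ÷ 104 mL = 23.42308 mcg/mL = 23423.08 ng/mL
Rate = 52903.64 ng/hr ÷ 23423.08 ng/mL = 2.258612 mL/hr
Volume infused = 2.258612 mL/hr × 5.7 hr = 12.87409 mL
Volume remaining = 104 − 12.87409 = 91.12591 mL
Drug remaining = 91.12591 mL × 23423.08 ng/mL = 2134449 ng = 2.134449 mg

2.13 mg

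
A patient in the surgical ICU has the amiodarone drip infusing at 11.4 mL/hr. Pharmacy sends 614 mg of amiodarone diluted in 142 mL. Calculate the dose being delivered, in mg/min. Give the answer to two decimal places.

Concentration = 614 mg ÷ 142 mL = 4.323944 mg/mL
Drug rate = 11.4 mL/hr × 4.323944 mg/mL = 49.29296 mg/hr
49.29296 mg/hr ÷ 60 min/hr = 0.8215493 mg/min

0.82 mg/min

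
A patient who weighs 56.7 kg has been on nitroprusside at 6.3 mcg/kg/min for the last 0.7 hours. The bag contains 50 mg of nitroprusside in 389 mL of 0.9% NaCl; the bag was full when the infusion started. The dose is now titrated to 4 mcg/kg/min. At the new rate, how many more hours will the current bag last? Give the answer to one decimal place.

Initial rate:
Dose = 6.3 mcg/kg/min × 56.7 kg = 357.21 mcg/min
357.21 mcg/min × 60 min/hr = 21432.6 mcg/hr
Concentration = 50 mg ÷ 389 mL = 0.1285347 mg/mL = 128.5347 mcg/mL
Rate = 21432.6 mcg/hr ÷ 128.5347 mcg/mL = 166.7456 mL/hr
Volume infused so far = 166.7456 mL/hr × 0.7 hr = 116.7219 mL
Volume remaining = 389 − 116.7219 = 272.2781 mL
New rate:
Dose = 4 mcg/kg/min × 56.7 kg = 226.8 mcg/min
226.8 mcg/min × 60 min/hr = 13608 mcg/hr
Rate = 13608 mcg/hr ÷ 128.5347 mcg/mL = 105.8702 mL/hr
Time remaining = 272.2781 mL ÷ 105.8702 mL/hr = 2.571809 hr

2.6 hours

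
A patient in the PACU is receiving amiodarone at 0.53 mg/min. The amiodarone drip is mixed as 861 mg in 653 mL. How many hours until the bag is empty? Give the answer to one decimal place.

27.1 hours

0.53 mg/min × 60 min/hr = 31.8 mg/hr
Concentration = 861 mg ÷ 653 mL = 1.31853 mg/mL
Rate = 31.8 mg/hr ÷ 1.31853 mg/mL = 24.11777 mL/hr
Duration = 653 mL ÷ 24.11777 mL/hr = 27.07547 hr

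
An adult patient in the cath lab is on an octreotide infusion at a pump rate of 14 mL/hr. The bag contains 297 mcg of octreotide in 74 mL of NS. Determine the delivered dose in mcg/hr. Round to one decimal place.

Concentration = 297 mcg ÷ 74 mL = 4.013514 mcg/mL
Drug rate = 14 mL/hr × 4.013514 mcg/mL = 56.18919 mcg/hr

56.2 mcg/hr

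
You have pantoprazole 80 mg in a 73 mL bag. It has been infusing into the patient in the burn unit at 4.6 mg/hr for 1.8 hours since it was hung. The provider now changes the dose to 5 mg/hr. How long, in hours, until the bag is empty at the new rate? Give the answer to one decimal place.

14.3 hours

Initial rate:
Concentration = 80 mg ÷ 73 mL = 1.09589 mg/mL
Rate = 4.6 mg/hr ÷ 1.09589 mg/mL = 4.1975 mL/hr
Volume infused so far = 4.1975 mL/hr × 1.8 hr = 7.5555 mL
Volume remaining = 73 − 7.5555 = 65.4445 mL
New rate:
Rate = 5 mg/hr ÷ 1.09589 mg/mL = 4.5625 mL/hr
Time remaining = 65.4445 mL ÷ 4.5625 mL/hr = 14.344 hr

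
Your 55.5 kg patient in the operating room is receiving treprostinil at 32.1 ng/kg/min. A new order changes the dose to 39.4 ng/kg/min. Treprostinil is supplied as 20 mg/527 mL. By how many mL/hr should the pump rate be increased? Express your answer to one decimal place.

0.6 mL/hr

At the current dose:
Dose = 32.1 ng/kg/min × 55.5 kg = 1781.55 ng/min
1781.55 ng/min × 60 min/hr = 106893 ng/hr
Concentration = 20 mg ÷ 527 mL = 0.03795066 mg/mL = 37950.66 ng/mL
Rate = 106893 ng/hr ÷ 37950.66 ng/mL = 2.816631 mL/hr
At the new dose:
Dose = 39.4 ng/kg/min × 55.5 kg = 2186.7 ng/min
2186.7 ng/min × 60 min/hr = 131202 ng/hr
Rate = 131202 ng/hr ÷ 37950.66 ng/mL = 3.457173 mL/hr
Change = 3.457173 − 2.816631 = 0.6405421 mL/hr → 0.6405421 mL/hr increase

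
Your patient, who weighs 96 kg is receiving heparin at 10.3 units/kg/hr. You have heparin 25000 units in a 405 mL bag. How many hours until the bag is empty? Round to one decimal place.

Dose = 10.3 units/kg/hr × 96 kg = 988.8 units/hr
Concentration = 25000 units ÷ 405 mL = 61.7284 units/mL
Rate = 988.8 units/hr ÷ 61.7284 units/mL = 16.01856 mL/hr
Duration = 405 mL ÷ 16.01856 mL/hr = 25.28317 hr

25.3 hours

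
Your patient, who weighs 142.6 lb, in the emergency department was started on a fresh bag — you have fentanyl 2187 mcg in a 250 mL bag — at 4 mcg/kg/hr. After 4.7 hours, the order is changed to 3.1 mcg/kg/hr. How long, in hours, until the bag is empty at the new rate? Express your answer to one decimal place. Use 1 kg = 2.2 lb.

Initial rate:
Weight = 142.6 lb ÷ 2.2 lb/kg = 64.81818 kg
Dose = 4 mcg/kg/hr × 64.81818 kg = 259.2727 mcg/hr
Concentration = 2187 mcg ÷ 250 mL = 8.748 mcg/mL
Rate = 259.2727 mcg/hr ÷ 8.748 mcg/mL = 29.63794 mL/hr
Volume infused so far = 29.63794 mL/hr × 4.7 hr = 139.2983 mL
Volume remaining = 250 − 139.2983 = 110.7017 mL
New rate:
Dose = 3.1 mcg/kg/hr × 64.81818 kg = 200.9364 mcg/hr
Rate = 200.9364 mcg/hr ÷ 8.748 mcg/mL = 22.96941 mL/hr
Time remaining = 110.7017 mL ÷ 22.96941 mL/hr = 4.819527 hr

4.8 hours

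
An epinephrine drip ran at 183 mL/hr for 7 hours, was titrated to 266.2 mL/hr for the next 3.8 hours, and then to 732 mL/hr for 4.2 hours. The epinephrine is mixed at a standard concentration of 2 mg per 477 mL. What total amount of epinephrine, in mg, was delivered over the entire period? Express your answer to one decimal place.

Concentration = 2 mg ÷ 477 mL = 0.004192872 mg/mL
Stage 1: 183 mL/hr × 7 hr = 1281 mL → 1281 mL × 0.004192872 mg/mL = 5.371069 mg
Stage 2: 266.2 mL/hr × 3.8 hr = 1011.56 mL → 1011.56 mL × 0.004192872 mg/mL = 4.241342 mg
Stage 3: 732 mL/hr × 4.2 hr = 3074.4 mL → 3074.4 mL × 0.004192872 mg/mL = 12.89057 mg
Total = 5.371069 + 4.241342 + 12.89057 = 22.50298 mg

22.5 mg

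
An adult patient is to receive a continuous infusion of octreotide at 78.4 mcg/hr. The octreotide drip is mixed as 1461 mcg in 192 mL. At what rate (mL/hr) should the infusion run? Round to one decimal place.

Concentration = 1461 mcg ÷ 192 mL = 7.609375 mcg/mL
Rate = 78.4 mcg/hr ÷ 7.609375 mcg/mL = 10.30308 mL/hr

10.3 mL/hr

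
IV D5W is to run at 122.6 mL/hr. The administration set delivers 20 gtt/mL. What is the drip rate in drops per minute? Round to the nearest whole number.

41 gtt/min

122.6 mL/hr ÷ 60 min/hr = 2.043333 mL/min
2.043333 mL/min × 20 gtt/mL = 40.86667 gtt/min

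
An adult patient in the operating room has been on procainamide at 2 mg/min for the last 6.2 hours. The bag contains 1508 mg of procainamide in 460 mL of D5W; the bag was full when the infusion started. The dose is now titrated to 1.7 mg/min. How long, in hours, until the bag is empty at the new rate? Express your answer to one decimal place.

Initial rate:
2 mg/min × 60 min/hr = 120 mg/hr
Concentration = 1508 mg ÷ 460 mL = 3.278261 mg/mL
Rate = 120 mg/hr ÷ 3.278261 mg/mL = 36.60477 mL/hr
Volume infused so far = 36.60477 mL/hr × 6.2 hr = 226.9496 mL
Volume remaining = 460 − 226.9496 = 233.0504 mL
New rate:
1.7 mg/min × 60 min/hr = 102 mg/hr
Rate = 102 mg/hr ÷ 3.278261 mg/mL = 31.11406 mL/hr
Time remaining = 233.0504 mL ÷ 31.11406 mL/hr = 7.490196 hr

7.5 hours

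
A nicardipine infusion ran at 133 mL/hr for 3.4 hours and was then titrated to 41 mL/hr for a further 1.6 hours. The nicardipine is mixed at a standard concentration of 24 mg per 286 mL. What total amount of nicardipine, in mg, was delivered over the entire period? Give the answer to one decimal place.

Concentration = 24 mg ÷ 286 mL = 0.08391608 mg/mL
Stage 1: 133 mL/hr × 3.4 hr = 452.2 mL → 452.2 mL × 0.08391608 mg/mL = 37.94685 mg
Stage 2: 41 mL/hr × 1.6 hr = 65.6 mL → 65.6 mL × 0.08391608 mg/mL = 5.504895 mg
Total = 37.94685 + 5.504895 = 43.45175 mg

43.5 mg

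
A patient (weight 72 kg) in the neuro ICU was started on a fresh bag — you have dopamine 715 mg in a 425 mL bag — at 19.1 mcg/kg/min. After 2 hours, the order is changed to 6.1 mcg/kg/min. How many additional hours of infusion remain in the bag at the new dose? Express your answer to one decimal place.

Initial rate:
Dose = 19.1 mcg/kg/min × 72 kg = 1375.2 mcg/min
1375.2 mcg/min × 60 min/hr = 82512 mcg/hr
Concentration = 715 mg ÷ 425 mL = 1.682353 mg/mL = 1682.353 mcg/mL
Rate = 82512 mcg/hr ÷ 1682.353 mcg/mL = 49.04559 mL/hr
Volume infused so far = 49.04559 mL/hr × 2 hr = 98.09119 mL
Volume remaining = 425 − 98.09119 = 326.9088 mL
New rate:
Dose = 6.1 mcg/kg/min × 72 kg = 439.2 mcg/min
439.2 mcg/min × 60 min/hr = 26352 mcg/hr
Rate = 26352 mcg/hr ÷ 1682.353 mcg/mL = 15.66378 mL/hr
Time remaining = 326.9088 mL ÷ 15.66378 mL/hr = 20.87037 hr

20.9 hours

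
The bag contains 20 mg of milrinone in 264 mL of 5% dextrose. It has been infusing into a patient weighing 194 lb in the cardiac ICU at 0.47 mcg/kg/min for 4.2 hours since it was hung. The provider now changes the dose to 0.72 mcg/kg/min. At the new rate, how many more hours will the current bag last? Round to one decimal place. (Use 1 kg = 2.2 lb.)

Initial rate:
Weight = 194 lb ÷ 2.2 lb/kg = 88.18182 kg
Dose = 0.47 mcg/kg/min × 88.18182 kg = 41.44545 mcg/min
41.44545 mcg/min × 60 min/hr = 2486.727 mcg/hr
Concentration = 20 mg ÷ 264 mL = 0.07575758 mg/mL = 75.75758 mcg/mL
Rate = 2486.727 mcg/hr ÷ 75.75758 mcg/mL = 32.8248 mL/hr
Volume infused so far = 32.8248 mL/hr × 4.2 hr = 137.8642 mL
Volume remaining = 264 − 137.8642 = 126.1358 mL
New rate:
Dose = 0.72 mcg/kg/min × 88.18182 kg = 63.49091 mcg/min
63.49091 mcg/min × 60 min/hr = 3809.455 mcg/hr
Rate = 3809.455 mcg/hr ÷ 75.75758 mcg/mL = 50.2848 mL/hr
Time remaining = 126.1358 mL ÷ 50.2848 mL/hr = 2.508429 hr

2.5 hours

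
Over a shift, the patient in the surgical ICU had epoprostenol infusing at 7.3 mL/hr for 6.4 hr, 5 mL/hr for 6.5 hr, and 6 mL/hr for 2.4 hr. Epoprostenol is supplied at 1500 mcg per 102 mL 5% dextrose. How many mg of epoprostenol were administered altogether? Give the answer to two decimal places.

Concentration = 1500 mcg ÷ 102 mL = 14.70588 mcg/mL
Stage 1: 7.3 mL/hr × 6.4 hr = 46.72 mL → 46.72 mL × 14.70588 mcg/mL = 687.0588 mcg
Stage 2: 5 mL/hr × 6.5 hr = 32.5 mL → 32.5 mL × 14.70588 mcg/mL = 477.9412 mcg
Stage 3: 6 mL/hr × 2.4 hr = 14.4 mL → 14.4 mL × 14.70588 mcg/mL = 211.7647 mcg
Total = 687.0588 + 477.9412 + 211.7647 = 1376.765 mcg = 1.376765 mg

1.38 mg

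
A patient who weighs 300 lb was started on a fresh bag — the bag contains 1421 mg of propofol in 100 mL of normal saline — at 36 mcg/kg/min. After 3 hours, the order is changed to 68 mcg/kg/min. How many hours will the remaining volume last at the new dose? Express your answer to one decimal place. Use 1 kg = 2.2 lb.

Initial rate:
Weight = 300 lb ÷ 2.2 lb/kg = 136.3636 kg
Dose = 36 mcg/kg/min × 136.3636 kg = 4909.091 mcg/min
4909.091 mcg/min × 60 min/hr = 294545.5 mcg/hr
Concentration = 1421 mg ÷ 100 mL = 14.21 mg/mL = 14210 mcg/mL
Rate = 294545.5 mcg/hr ÷ 14210 mcg/mL = 20.72804 mL/hr
Volume infused so far = 20.72804 mL/hr × 3 hr = 62.18412 mL
Volume remaining = 100 − 62.18412 = 37.81588 mL
New rate:
Dose = 68 mcg/kg/min × 136.3636 kg = 9272.727 mcg/min
9272.727 mcg/min × 60 min/hr = 556363.6 mcg/hr
Rate = 556363.6 mcg/hr ÷ 14210 mcg/mL = 39.15297 mL/hr
Time remaining = 37.81588 mL ÷ 39.15297 mL/hr = 0.9658497 hr

1.0 hours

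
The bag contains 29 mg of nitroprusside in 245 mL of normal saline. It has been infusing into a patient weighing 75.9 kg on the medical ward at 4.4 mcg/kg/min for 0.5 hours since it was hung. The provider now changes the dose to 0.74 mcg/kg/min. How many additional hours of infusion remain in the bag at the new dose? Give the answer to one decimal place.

Initial rate:
Dose = 4.4 mcg/kg/min × 75.9 kg = 333.96 mcg/min
333.96 mcg/min × 60 min/hr = 20037.6 mcg/hr
Concentration = 29 mg ÷ 245 mL = 0.1183673 mg/mL = 118.3673 mcg/mL
Rate = 20037.6 mcg/hr ÷ 118.3673 mcg/mL = 169.2832 mL/hr
Volume infused so far = 169.2832 mL/hr × 0.5 hr = 84.64159 mL
Volume remaining = 245 − 84.64159 = 160.3584 mL
New rate:
Dose = 0.74 mcg/kg/min × 75.9 kg = 56.166 mcg/min
56.166 mcg/min × 60 min/hr = 3369.96 mcg/hr
Rate = 3369.96 mcg/hr ÷ 118.3673 mcg/mL = 28.47035 mL/hr
Time remaining = 160.3584 mL ÷ 28.47035 mL/hr = 5.63247 hr

5.6 hours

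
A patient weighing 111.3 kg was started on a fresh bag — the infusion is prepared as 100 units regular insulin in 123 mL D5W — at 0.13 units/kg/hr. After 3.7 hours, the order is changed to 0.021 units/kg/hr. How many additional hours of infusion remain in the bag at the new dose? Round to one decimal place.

Initial rate:
Dose = 0.13 units/kg/hr × 111.3 kg = 14.469 units/hr
Concentration = 100 units ÷ 123 mL = 0.8130081 units/mL
Rate = 14.469 units/hr ÷ 0.8130081 units/mL = 17.79687 mL/hr
Volume infused so far = 17.79687 mL/hr × 3.7 hr = 65.84842 mL
Volume remaining = 123 − 65.84842 = 57.15158 mL
New rate:
Dose = 0.021 units/kg/hr × 111.3 kg = 2.3373 units/hr
Rate = 2.3373 units/hr ÷ 0.8130081 units/mL = 2.874879 mL/hr
Time remaining = 57.15158 mL ÷ 2.874879 mL/hr = 19.87965 hr

19.9 hours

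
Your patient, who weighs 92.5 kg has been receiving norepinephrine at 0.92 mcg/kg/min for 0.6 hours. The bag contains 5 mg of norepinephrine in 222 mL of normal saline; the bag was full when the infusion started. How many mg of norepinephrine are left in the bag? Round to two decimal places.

1.94 mg

Dose = 0.92 mcg/kg/min × 92.5 kg = 85.1 mcg/min
85.1 mcg/min × 60 min/hr = 5106 mcg/hr
Concentration = 5 mg ÷ 222 mL = 0.02252252 mg/mL = 22.52252 mcg/mL
Rate = 5106 mcg/hr ÷ 22.52252 mcg/mL = 226.7064 mL/hr
Volume infused = 226.7064 mL/hr × 0.6 hr = 136.0238 mL
Volume remaining = 222 − 136.0238 = 85.97616 mL
Drug remaining = 85.97616 mL × 22.52252 mcg/mL = 1936.4 mcg = 1.9364 mg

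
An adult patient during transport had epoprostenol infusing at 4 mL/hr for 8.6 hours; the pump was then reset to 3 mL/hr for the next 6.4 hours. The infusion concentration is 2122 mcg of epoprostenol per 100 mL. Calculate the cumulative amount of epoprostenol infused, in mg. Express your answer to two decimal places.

Concentration = 2122 mcg ÷ 100 mL = 21.22 mcg/mL
Stage 1: 4 mL/hr × 8.6 hr = 34.4 mL → 34.4 mL × 21.22 mcg/mL = 729.968 mcg
Stage 2: 3 mL/hr × 6.4 hr = 19.2 mL → 19.2 mL × 21.22 mcg/mL = 407.424 mcg
Total = 729.968 + 407.424 = 1137.392 mcg = 1.137392 mg

1.14 mg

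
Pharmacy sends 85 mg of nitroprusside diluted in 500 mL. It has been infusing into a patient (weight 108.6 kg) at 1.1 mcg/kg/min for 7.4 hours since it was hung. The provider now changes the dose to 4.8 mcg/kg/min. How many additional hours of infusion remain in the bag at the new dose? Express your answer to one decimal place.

Initial rate:
Dose = 1.1 mcg/kg/min × 108.6 kg = 119.46 mcg/min
119.46 mcg/min × 60 min/hr = 7167.6 mcg/hr
Concentration = 85 mg ÷ 500 mL = 0.17 mg/mL = 170 mcg/mL
Rate = 7167.6 mcg/hr ÷ 170 mcg/mL = 42.16235 mL/hr
Volume infused so far = 42.16235 mL/hr × 7.4 hr = 312.0014 mL
Volume remaining = 500 − 312.0014 = 187.9986 mL
New rate:
Dose = 4.8 mcg/kg/min × 108.6 kg = 521.28 mcg/min
521.28 mcg/min × 60 min/hr = 31276.8 mcg/hr
Rate = 31276.8 mcg/hr ÷ 170 mcg/mL = 183.9812 mL/hr
Time remaining = 187.9986 mL ÷ 183.9812 mL/hr = 1.021836 hr

1.0 hours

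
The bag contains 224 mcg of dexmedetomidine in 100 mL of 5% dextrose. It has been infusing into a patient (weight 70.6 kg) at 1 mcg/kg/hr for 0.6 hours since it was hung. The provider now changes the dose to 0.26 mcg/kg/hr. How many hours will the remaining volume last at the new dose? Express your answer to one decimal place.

9.9 hours

Initial rate:
Dose = 1 mcg/kg/hr × 70.6 kg = 70.6 mcg/hr
Concentration = 224 mcg ÷ 100 mL = 2.24 mcg/mL
Rate = 70.6 mcg/hr ÷ 2.24 mcg/mL = 31.51786 mL/hr
Volume infused so far = 31.51786 mL/hr × 0.6 hr = 18.91071 mL
Volume remaining = 100 − 18.91071 = 81.08929 mL
New rate:
Dose = 0.26 mcg/kg/hr × 70.6 kg = 18.356 mcg/hr
Rate = 18.356 mcg/hr ÷ 2.24 mcg/mL = 8.194643 mL/hr
Time remaining = 81.08929 mL ÷ 8.194643 mL/hr = 9.895402 hr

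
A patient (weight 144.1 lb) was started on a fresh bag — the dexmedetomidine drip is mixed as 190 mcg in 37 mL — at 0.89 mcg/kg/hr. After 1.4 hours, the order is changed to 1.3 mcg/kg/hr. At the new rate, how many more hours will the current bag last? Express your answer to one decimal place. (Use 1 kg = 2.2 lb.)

Initial rate:
Weight = 144.1 lb ÷ 2.2 lb/kg = 65.5 kg
Dose = 0.89 mcg/kg/hr × 65.5 kg = 58.295 mcg/hr
Concentration = 190 mcg ÷ 37 mL = 5.135135 mcg/mL
Rate = 58.295 mcg/hr ÷ 5.135135 mcg/mL = 11.35218 mL/hr
Volume infused so far = 11.35218 mL/hr × 1.4 hr = 15.89306 mL
Volume remaining = 37 − 15.89306 = 21.10694 mL
New rate:
Dose = 1.3 mcg/kg/hr × 65.5 kg = 85.15 mcg/hr
Rate = 85.15 mcg/hr ÷ 5.135135 mcg/mL = 16.58184 mL/hr
Time remaining = 21.10694 mL ÷ 16.58184 mL/hr = 1.272895 hr

1.3 hours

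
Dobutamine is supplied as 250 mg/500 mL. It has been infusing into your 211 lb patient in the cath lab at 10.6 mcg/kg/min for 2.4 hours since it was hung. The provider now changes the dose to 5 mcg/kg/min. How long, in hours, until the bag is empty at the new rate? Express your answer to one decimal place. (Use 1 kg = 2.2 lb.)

Initial rate:
Weight = 211 lb ÷ 2.2 lb/kg = 95.90909 kg
Dose = 10.6 mcg/kg/min × 95.90909 kg = 1016.636 mcg/min
1016.636 mcg/min × 60 min/hr = 60998.18 mcg/hr
Concentration = 250 mg ÷ 500 mL = 0.5 mg/mL = 500 mcg/mL
Rate = 60998.18 mcg/hr ÷ 500 mcg/mL = 121.9964 mL/hr
Volume infused so far = 121.9964 mL/hr × 2.4 hr = 292.7913 mL
Volume remaining = 500 − 292.7913 = 207.2087 mL
New rate:
Dose = 5 mcg/kg/min × 95.90909 kg = 479.5455 mcg/min
479.5455 mcg/min × 60 min/hr = 28772.73 mcg/hr
Rate = 28772.73 mcg/hr ÷ 500 mcg/mL = 57.54545 mL/hr
Time remaining = 207.2087 mL ÷ 57.54545 mL/hr = 3.600784 hr

3.6 hours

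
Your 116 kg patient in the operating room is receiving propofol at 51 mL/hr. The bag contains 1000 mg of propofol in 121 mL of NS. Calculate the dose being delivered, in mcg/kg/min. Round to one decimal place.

Concentration = 1000 mg ÷ 121 mL = 8.264463 mg/mL = 8264.463 mcg/mL
Drug rate = 51 mL/hr × 8264.463 mcg/mL = 421487.6 mcg/hr
421487.6 mcg/hr ÷ 60 min/hr = 7024.793 mcg/min
7024.793 mcg/min ÷ 116 kg = 60.55856 mcg/kg/min

60.6 mcg/kg/min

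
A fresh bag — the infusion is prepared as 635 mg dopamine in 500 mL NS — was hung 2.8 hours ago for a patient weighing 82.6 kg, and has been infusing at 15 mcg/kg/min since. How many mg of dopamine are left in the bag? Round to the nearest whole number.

427 mg

Dose = 15 mcg/kg/min × 82.6 kg = 1239 mcg/min
1239 mcg/min × 60 min/hr = 74340 mcg/hr
Concentration = 635 mg ÷ 500 mL = 1.27 mg/mL = 1270 mcg/mL
Rate = 74340 mcg/hr ÷ 1270 mcg/mL = 58.53543 mL/hr
Volume infused = 58.53543 mL/hr × 2.8 hr = 163.8992 mL
Volume remaining = 500 − 163.8992 = 336.1008 mL
Drug remaining = 336.1008 mL × 1270 mcg/mL = 426848 mcg = 426.848 mg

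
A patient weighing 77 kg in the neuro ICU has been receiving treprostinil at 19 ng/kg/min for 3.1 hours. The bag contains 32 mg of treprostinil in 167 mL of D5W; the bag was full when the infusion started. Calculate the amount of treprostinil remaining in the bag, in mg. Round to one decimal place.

31.7 mg

Dose = 19 ng/kg/min × 77 kg = 1463 ng/min
1463 ng/min × 60 min/hr = 87780 ng/hr
Concentration = 32 mg ÷ 167 mL = 0.1916168 mg/mL = 191616.8 ng/mL
Rate = 87780 ng/hr ÷ 191616.8 ng/mL = 0.4581019 mL/hr
Volume infused = 0.4581019 mL/hr × 3.1 hr = 1.420116 mL
Volume remaining = 167 − 1.420116 = 165.5799 mL
Drug remaining = 165.5799 mL × 191616.8 ng/mL = 31727882 ng = 31.72788 mg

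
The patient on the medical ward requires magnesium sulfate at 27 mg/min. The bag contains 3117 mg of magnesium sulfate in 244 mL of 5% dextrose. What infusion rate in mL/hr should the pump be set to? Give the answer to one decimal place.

126.8 mL/hr

27 mg/min × 60 min/hr = 1620 mg/hr
Concentration = 3117 mg ÷ 244 mL = 12.77459 mg/mL
Rate = 1620 mg/hr ÷ 12.77459 mg/mL = 126.8142 mL/hr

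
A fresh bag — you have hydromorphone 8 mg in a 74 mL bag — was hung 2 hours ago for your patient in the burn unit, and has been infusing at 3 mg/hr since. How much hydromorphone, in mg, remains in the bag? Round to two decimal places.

2.00 mg

Concentration = 8 mg ÷ 74 mL = 0.1081081 mg/mL
Rate = 3 mg/hr ÷ 0.1081081 mg/mL = 27.75 mL/hr
Volume infused = 27.75 mL/hr × 2 hr = 55.5 mL
Volume remaining = 74 − 55.5 = 18.5 mL
Drug remaining = 18.5 mL × 0.1081081 mg/mL = 2 mg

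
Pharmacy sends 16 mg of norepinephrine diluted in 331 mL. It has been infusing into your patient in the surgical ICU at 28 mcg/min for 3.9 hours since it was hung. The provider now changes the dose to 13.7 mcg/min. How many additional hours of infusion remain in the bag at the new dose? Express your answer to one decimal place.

11.5 hours

Initial rate:
28 mcg/min × 60 min/hr = 1680 mcg/hr
Concentration = 16 mg ÷ 331 mL = 0.04833837 mg/mL = 48.33837 mcg/mL
Rate = 1680 mcg/hr ÷ 48.33837 mcg/mL = 34.755 mL/hr
Volume infused so far = 34.755 mL/hr × 3.9 hr = 135.5445 mL
Volume remaining = 331 − 135.5445 = 195.4555 mL
New rate:
13.7 mcg/min × 60 min/hr = 822 mcg/hr
Rate = 822 mcg/hr ÷ 48.33837 mcg/mL = 17.00512 mL/hr
Time remaining = 195.4555 mL ÷ 17.00512 mL/hr = 11.49392 hr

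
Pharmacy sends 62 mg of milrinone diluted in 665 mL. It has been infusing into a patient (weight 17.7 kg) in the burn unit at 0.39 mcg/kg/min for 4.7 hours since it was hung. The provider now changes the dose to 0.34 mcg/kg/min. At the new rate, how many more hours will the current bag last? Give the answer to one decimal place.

166.3 hours

Initial rate:
Dose = 0.39 mcg/kg/min × 17.7 kg = 6.903 mcg/min
6.903 mcg/min × 60 min/hr = 414.18 mcg/hr
Concentration = 62 mg ÷ 665 mL = 0.09323308 mg/mL = 93.23308 mcg/mL
Rate = 414.18 mcg/hr ÷ 93.23308 mcg/mL = 4.442415 mL/hr
Volume infused so far = 4.442415 mL/hr × 4.7 hr = 20.87935 mL
Volume remaining = 665 − 20.87935 = 644.1207 mL
New rate:
Dose = 0.34 mcg/kg/min × 17.7 kg = 6.018 mcg/min
6.018 mcg/min × 60 min/hr = 361.08 mcg/hr
Rate = 361.08 mcg/hr ÷ 93.23308 mcg/mL = 3.872874 mL/hr
Time remaining = 644.1207 mL ÷ 3.872874 mL/hr = 166.3159 hr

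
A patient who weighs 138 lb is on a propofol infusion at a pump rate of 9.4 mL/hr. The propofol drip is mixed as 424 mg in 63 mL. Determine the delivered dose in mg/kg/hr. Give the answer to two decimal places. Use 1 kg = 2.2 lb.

Weight = 138 lb ÷ 2.2 lb/kg = 62.72727 kg
Concentration = 424 mg ÷ 63 mL = 6.730159 mg/mL
Drug rate = 9.4 mL/hr × 6.730159 mg/mL = 63.26349 mg/hr
63.26349 mg/hr ÷ 62.72727 kg = 1.008548 mg/kg/hr

1.01 mg/kg/hr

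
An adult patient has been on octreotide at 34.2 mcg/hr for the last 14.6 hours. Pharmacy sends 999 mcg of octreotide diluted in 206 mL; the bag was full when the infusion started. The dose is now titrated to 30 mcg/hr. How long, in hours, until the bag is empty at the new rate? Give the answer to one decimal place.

Initial rate:
Concentration = 999 mcg ÷ 206 mL = 4.849515 mcg/mL
Rate = 34.2 mcg/hr ÷ 4.849515 mcg/mL = 7.052252 mL/hr
Volume infused so far = 7.052252 mL/hr × 14.6 hr = 102.9629 mL
Volume remaining = 206 − 102.9629 = 103.0371 mL
New rate:
Rate = 30 mcg/hr ÷ 4.849515 mcg/mL = 6.186186 mL/hr
Time remaining = 103.0371 mL ÷ 6.186186 mL/hr = 16.656 hr

16.7 hours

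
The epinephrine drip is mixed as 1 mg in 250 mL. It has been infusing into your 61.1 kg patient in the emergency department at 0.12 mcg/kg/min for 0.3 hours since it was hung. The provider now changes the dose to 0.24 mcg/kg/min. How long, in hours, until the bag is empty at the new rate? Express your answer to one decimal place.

Initial rate:
Dose = 0.12 mcg/kg/min × 61.1 kg = 7.332 mcg/min
7.332 mcg/min × 60 min/hr = 439.92 mcg/hr
Concentration = 1 mg ÷ 250 mL = 0.004 mg/mL = 4 mcg/mL
Rate = 439.92 mcg/hr ÷ 4 mcg/mL = 109.98 mL/hr
Volume infused so far = 109.98 mL/hr × 0.3 hr = 32.994 mL
Volume remaining = 250 − 32.994 = 217.006 mL
New rate:
Dose = 0.24 mcg/kg/min × 61.1 kg = 14.664 mcg/min
14.664 mcg/min × 60 min/hr = 879.84 mcg/hr
Rate = 879.84 mcg/hr ÷ 4 mcg/mL = 219.96 mL/hr
Time remaining = 217.006 mL ÷ 219.96 mL/hr = 0.9865703 hr

1.0 hours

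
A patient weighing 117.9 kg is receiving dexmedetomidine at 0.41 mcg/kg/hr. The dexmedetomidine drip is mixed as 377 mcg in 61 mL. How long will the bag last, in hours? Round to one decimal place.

Dose = 0.41 mcg/kg/hr × 117.9 kg = 48.339 mcg/hr
Concentration = 377 mcg ÷ 61 mL = 6.180328 mcg/mL
Rate = 48.339 mcg/hr ÷ 6.180328 mcg/mL = 7.82143 mL/hr
Duration = 61 mL ÷ 7.82143 mL/hr = 7.799086 hr

7.8 hours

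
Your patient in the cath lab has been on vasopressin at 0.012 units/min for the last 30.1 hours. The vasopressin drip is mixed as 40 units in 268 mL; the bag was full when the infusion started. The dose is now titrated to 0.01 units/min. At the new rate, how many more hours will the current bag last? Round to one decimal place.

Initial rate:
0.012 units/min × 60 min/hr = 0.72 units/hr
Concentration = 40 units ÷ 268 mL = 0.1492537 units/mL
Rate = 0.72 units/hr ÷ 0.1492537 units/mL = 4.824 mL/hr
Volume infused so far = 4.824 mL/hr × 30.1 hr = 145.2024 mL
Volume remaining = 268 − 145.2024 = 122.7976 mL
New rate:
0.01 units/min × 60 min/hr = 0.6 units/hr
Rate = 0.6 units/hr ÷ 0.1492537 units/mL = 4.02 mL/hr
Time remaining = 122.7976 mL ÷ 4.02 mL/hr = 30.54667 hr

30.5 hours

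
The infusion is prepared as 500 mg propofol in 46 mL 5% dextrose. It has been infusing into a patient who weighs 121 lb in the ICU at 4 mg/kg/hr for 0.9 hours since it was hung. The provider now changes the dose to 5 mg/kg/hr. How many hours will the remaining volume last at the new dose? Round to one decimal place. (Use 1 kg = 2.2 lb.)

1.1 hours

Initial rate:
Weight = 121 lb ÷ 2.2 lb/kg = 55 kg
Dose = 4 mg/kg/hr × 55 kg = 220 mg/hr
Concentration = 500 mg ÷ 46 mL = 10.86957 mg/mL
Rate = 220 mg/hr ÷ 10.86957 mg/mL = 20.24 mL/hr
Volume infused so far = 20.24 mL/hr × 0.9 hr = 18.216 mL
Volume remaining = 46 − 18.216 = 27.784 mL
New rate:
Dose = 5 mg/kg/hr × 55 kg = 275 mg/hr
Rate = 275 mg/hr ÷ 10.86957 mg/mL = 25.3 mL/hr
Time remaining = 27.784 mL ÷ 25.3 mL/hr = 1.098182 hr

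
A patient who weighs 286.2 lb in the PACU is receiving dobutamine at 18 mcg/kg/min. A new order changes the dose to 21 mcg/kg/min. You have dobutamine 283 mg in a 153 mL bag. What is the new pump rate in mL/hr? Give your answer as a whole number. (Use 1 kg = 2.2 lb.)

89 mL/hr

Weight = 286.2 lb ÷ 2.2 lb/kg = 130.0909 kg
Dose = 21 mcg/kg/min × 130.0909 kg = 2731.909 mcg/min
2731.909 mcg/min × 60 min/hr = 163914.5 mcg/hr
Concentration = 283 mg ÷ 153 mL = 1.849673 mg/mL = 1849.673 mcg/mL
Rate = 163914.5 mcg/hr ÷ 1849.673 mcg/mL = 88.61811 mL/hr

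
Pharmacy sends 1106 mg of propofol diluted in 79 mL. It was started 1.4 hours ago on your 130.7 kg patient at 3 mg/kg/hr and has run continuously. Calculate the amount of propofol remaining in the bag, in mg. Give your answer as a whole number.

Dose = 3 mg/kg/hr × 130.7 kg = 392.1 mg/hr
Concentration = 1106 mg ÷ 79 mL = 14 mg/mL
Rate = 392.1 mg/hr ÷ 14 mg/mL = 28.00714 mL/hr
Volume infused = 28.00714 mL/hr × 1.4 hr = 39.21 mL
Volume remaining = 79 − 39.21 = 39.79 mL
Drug remaining = 39.79 mL × 14 mg/mL = 557.06 mg

557 mg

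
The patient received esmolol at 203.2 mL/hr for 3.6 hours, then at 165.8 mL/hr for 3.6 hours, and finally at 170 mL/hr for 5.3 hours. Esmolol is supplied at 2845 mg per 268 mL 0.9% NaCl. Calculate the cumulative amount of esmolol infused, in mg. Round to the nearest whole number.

Concentration = 2845 mg ÷ 268 mL = 10.61567 mg/mL
Stage 1: 203.2 mL/hr × 3.6 hr = 731.52 mL → 731.52 mL × 10.61567 mg/mL = 7765.576 mg
Stage 2: 165.8 mL/hr × 3.6 hr = 596.88 mL → 596.88 mL × 10.61567 mg/mL = 6336.282 mg
Stage 3: 170 mL/hr × 5.3 hr = 901 mL → 901 mL × 10.61567 mg/mL = 9564.72 mg
Total = 7765.576 + 6336.282 + 9564.72 = 23666.58 mg

23667 mg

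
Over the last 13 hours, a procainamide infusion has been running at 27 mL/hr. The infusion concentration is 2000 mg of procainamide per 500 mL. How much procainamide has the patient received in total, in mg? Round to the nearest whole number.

Concentration = 2000 mg ÷ 500 mL = 4 mg/mL
Drug rate = 27 mL/hr × 4 mg/mL = 108 mg/hr
Total = 108 mg/hr × 13 hr = 1404 mg

1404 mg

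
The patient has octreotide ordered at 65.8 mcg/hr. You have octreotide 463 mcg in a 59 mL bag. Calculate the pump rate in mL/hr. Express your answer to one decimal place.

Concentration = 463 mcg ÷ 59 mL = 7.847458 mcg/mL
Rate = 65.8 mcg/hr ÷ 7.847458 mcg/mL = 8.384881 mL/hr

8.4 mL/hr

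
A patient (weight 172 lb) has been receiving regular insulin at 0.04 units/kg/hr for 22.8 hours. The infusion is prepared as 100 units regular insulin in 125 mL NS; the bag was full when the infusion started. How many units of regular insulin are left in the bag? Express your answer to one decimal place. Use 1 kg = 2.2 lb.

Weight = 172 lb ÷ 2.2 lb/kg = 78.18182 kg
Dose = 0.04 units/kg/hr × 78.18182 kg = 3.127273 units/hr
Concentration = 100 units ÷ 125 mL = 0.8 units/mL
Rate = 3.127273 units/hr ÷ 0.8 units/mL = 3.909091 mL/hr
Volume infused = 3.909091 mL/hr × 22.8 hr = 89.12727 mL
Volume remaining = 125 − 89.12727 = 35.87273 mL
Drug remaining = 35.87273 mL × 0.8 units/mL = 28.69818 units

28.7 units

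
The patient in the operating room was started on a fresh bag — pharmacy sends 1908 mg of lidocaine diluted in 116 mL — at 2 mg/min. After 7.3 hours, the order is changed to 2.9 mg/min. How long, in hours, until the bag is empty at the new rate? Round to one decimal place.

5.9 hours

Initial rate:
2 mg/min × 60 min/hr = 120 mg/hr
Concentration = 1908 mg ÷ 116 mL = 16.44828 mg/mL
Rate = 120 mg/hr ÷ 16.44828 mg/mL = 7.295597 mL/hr
Volume infused so far = 7.295597 mL/hr × 7.3 hr = 53.25786 mL
Volume remaining = 116 − 53.25786 = 62.74214 mL
New rate:
2.9 mg/min × 60 min/hr = 174 mg/hr
Rate = 174 mg/hr ÷ 16.44828 mg/mL = 10.57862 mL/hr
Time remaining = 62.74214 mL ÷ 10.57862 mL/hr = 5.931034 hr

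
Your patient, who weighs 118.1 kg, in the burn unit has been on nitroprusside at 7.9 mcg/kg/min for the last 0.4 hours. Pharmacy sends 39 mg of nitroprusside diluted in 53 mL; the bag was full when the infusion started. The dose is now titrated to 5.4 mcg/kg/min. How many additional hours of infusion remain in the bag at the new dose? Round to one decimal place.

Initial rate:
Dose = 7.9 mcg/kg/min × 118.1 kg = 932.99 mcg/min
932.99 mcg/min × 60 min/hr = 55979.4 mcg/hr
Concentration = 39 mg ÷ 53 mL = 0.7358491 mg/mL = 735.8491 mcg/mL
Rate = 55979.4 mcg/hr ÷ 735.8491 mcg/mL = 76.07457 mL/hr
Volume infused so far = 76.07457 mL/hr × 0.4 hr = 30.42983 mL
Volume remaining = 53 − 30.42983 = 22.57017 mL
New rate:
Dose = 5.4 mcg/kg/min × 118.1 kg = 637.74 mcg/min
637.74 mcg/min × 60 min/hr = 38264.4 mcg/hr
Rate = 38264.4 mcg/hr ÷ 735.8491 mcg/mL = 52.00034 mL/hr
Time remaining = 22.57017 mL ÷ 52.00034 mL/hr = 0.434039 hr

0.4 hours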